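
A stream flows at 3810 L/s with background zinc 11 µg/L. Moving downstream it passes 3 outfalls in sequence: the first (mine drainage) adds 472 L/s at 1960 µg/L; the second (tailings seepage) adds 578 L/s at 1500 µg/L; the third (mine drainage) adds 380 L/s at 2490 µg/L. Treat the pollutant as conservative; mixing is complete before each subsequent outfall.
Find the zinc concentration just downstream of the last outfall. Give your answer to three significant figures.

531 µg/L

After outfall 1: Q = 3810 + 472.0 = 4282 L/s; C = (3810·11.00 + 472.0·1960)/4282 = 225.8 µg/L.
After outfall 2: Q = 4282 + 578.0 = 4860 L/s; C = (4282·225.8 + 578.0·1500)/4860 = 377.4 µg/L.
After outfall 3: Q = 4860 + 380.0 = 5240 L/s; C = (4860·377.4 + 380.0·2490)/5240 = 530.6 µg/L.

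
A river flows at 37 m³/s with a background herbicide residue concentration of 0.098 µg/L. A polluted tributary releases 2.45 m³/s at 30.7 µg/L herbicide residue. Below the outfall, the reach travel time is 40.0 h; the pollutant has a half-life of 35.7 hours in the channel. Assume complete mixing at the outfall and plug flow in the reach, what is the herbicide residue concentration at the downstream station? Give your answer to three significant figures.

0.919 µg/L

Conservation of mass: C = (37.00·0.09800 + 2.450·30.70) / 39.45 = 78.84/39.45 = 1.999 µg/L.
Half-life 35.7 h → k = ln 2 / 35.7 = 0.01942 h⁻¹ = 0.4660 d⁻¹.
Decay over the reach: 1.999·exp(−kt) = 1.999·0.4600 = 0.9192 µg/L.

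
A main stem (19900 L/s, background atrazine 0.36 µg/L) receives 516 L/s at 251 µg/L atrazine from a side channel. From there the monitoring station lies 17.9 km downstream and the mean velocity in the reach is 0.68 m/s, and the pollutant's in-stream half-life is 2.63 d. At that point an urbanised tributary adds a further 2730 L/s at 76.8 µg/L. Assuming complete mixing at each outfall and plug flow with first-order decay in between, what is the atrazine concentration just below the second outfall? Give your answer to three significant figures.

14.5 µg/L

Conservation of mass: C = (19900·0.3600 + 516.0·251.0) / 20420 = 136700/20420 = 6.695 µg/L; combined flow 20420 L/s.
Travel time t = 17.9·1000 / 0.68 = 26320 s = 7.312 h.
Half-life 2.63 d → k = ln 2 / 2.63 = 0.2636 d⁻¹.
Applying C = C₀e^(−kt): 6.695 × 0.9228 = 6.178 µg/L.
At the second outfall, C = (20420·6.178 + 2730·76.80) / (20420 + 2730) = 14.51 µg/L.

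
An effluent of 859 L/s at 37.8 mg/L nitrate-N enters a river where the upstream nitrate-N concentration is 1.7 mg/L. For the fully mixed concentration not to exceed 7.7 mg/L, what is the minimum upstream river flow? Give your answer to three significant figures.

4310 L/s

Set C_mix = 7.7: (Q·1.700 + 859.0·37.80) / (Q + 859.0) = 7.7
→ Q = 859.0·(37.80 − 7.7)/(7.7 − 1.700) = 4309 L/s.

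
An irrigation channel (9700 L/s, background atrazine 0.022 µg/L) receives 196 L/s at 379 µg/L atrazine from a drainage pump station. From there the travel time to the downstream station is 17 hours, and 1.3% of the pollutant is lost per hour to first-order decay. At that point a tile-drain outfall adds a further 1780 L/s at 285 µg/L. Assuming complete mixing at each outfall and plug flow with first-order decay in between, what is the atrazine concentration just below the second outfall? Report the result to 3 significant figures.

48.6 µg/L

After mixing, C = (9700·0.02200 + 196.0·379.0) / 9896 = 74500/9896 = 7.528 µg/L; combined flow 9896 L/s.
1.3%/h lost → k = −ln(1 − 0.013) = 0.01309 h⁻¹.
After decay, C = 7.528 × e^(−kt) = 7.528 × 0.8006 = 6.027 µg/L.
Second outfall: C = (9896·6.027 + 1780·285.0)/11680 = 48.56 µg/L.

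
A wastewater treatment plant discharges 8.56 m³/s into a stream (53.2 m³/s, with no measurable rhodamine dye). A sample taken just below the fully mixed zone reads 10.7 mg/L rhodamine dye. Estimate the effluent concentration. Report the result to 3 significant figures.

Mass balance: 53.20·0 + 8.560·Cₑ = 61.76·10.70
→ Cₑ = (61.76·10.70 − 53.20·0) / 8.560 = 77.20 mg/L.

77.2 mg/L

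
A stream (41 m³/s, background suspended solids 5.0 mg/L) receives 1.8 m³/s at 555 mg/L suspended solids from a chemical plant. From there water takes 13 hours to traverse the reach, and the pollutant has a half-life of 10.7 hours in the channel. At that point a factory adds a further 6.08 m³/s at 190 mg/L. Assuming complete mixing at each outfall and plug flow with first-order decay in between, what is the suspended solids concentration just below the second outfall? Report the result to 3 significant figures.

34.2 mg/L

Flow-weighted average: C = (41.00·5.000 + 1.800·555.0) / 42.80 = 1204/42.80 = 28.13 mg/L; combined flow 42.80 m³/s.
Half-life 10.7 h → k = ln 2 / 10.7 = 0.06478 h⁻¹ = 1.555 d⁻¹.
After decay, C = 28.13 × e^(−kt) = 28.13 × 0.4308 = 12.12 mg/L.
Second outfall: C = (42.80·12.12 + 6.080·190.0)/48.88 = 34.24 mg/L.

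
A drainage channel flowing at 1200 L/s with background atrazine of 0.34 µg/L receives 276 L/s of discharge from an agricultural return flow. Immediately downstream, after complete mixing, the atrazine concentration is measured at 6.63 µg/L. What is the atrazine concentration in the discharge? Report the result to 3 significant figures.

Mass balance: 1200·0.3400 + 276.0·Cₑ = 1476·6.630
→ Cₑ = (1476·6.630 − 1200·0.3400) / 276.0 = 33.98 µg/L.

34.0 µg/L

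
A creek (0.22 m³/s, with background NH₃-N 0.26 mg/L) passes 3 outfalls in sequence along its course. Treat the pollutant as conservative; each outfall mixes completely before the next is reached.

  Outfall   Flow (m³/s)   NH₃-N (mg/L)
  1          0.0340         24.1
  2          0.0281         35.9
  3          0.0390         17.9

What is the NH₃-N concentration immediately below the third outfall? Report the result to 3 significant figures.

After outfall 1: Q = 0.2200 + 0.03400 = 0.2540 m³/s; C = (0.2200·0.2600 + 0.03400·24.10)/0.2540 = 3.451 mg/L.
After outfall 2: Q = 0.2540 + 0.02810 = 0.2821 m³/s; C = (0.2540·3.451 + 0.02810·35.90)/0.2821 = 6.683 mg/L.
After outfall 3: Q = 0.2821 + 0.03900 = 0.3211 m³/s; C = (0.2821·6.683 + 0.03900·17.90)/0.3211 = 8.046 mg/L.

8.05 mg/L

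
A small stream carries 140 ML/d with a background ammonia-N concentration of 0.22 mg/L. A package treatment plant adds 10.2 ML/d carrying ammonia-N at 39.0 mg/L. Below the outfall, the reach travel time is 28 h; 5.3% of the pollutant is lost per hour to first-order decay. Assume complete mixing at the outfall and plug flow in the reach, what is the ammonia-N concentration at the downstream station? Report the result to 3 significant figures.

0.621 mg/L

Mass balance: C = (140.0·0.2200 + 10.20·39.00) / 150.2 = 428.6/150.2 = 2.854 mg/L.
5.3%/h lost → k = −ln(1 − 0.053) = 0.05446 h⁻¹.
After decay, C = 2.854 × e^(−kt) = 2.854 × 0.2177 = 0.6211 mg/L.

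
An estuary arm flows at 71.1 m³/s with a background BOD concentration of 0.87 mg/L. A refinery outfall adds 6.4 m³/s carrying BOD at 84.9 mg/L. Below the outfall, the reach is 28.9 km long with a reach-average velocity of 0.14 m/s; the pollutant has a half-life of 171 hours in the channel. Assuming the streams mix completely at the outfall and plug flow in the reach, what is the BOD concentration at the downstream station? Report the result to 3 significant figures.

Mixed concentration C = ΣQC/ΣQ = (71.10·0.8700 + 6.400·84.90) / 77.50 = 605.2/77.50 = 7.809 mg/L.
Travel time t = 28.9·1000 / 0.14 = 206400 s = 57.34 h.
Half-life 171 h → k = ln 2 / 171 = 0.004053 h⁻¹ = 0.09728 d⁻¹.
After decay, C = 7.809 × e^(−kt) = 7.809 × 0.7926 = 6.190 mg/L.

6.19 mg/L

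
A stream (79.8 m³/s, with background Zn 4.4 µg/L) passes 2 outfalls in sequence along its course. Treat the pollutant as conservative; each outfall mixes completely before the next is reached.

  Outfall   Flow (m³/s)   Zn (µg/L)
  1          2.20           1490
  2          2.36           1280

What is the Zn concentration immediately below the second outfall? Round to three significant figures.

78.8 µg/L

Below outfall 1: Q → 82.00 m³/s, C = (79.80·4.400 + 2.200·1490)/82.00 = 44.26 µg/L.
Below outfall 2: Q → 84.36 m³/s, C = (82.00·44.26 + 2.360·1280)/84.36 = 78.83 µg/L.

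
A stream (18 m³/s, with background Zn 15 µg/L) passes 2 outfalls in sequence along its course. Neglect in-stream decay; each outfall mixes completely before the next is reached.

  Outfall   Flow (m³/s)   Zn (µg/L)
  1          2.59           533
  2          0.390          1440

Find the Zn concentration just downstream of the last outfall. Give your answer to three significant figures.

Below outfall 1: Q → 20.59 m³/s, C = (18.00·15.00 + 2.590·533.0)/20.59 = 80.16 µg/L.
Below outfall 2: Q → 20.98 m³/s, C = (20.59·80.16 + 0.3900·1440)/20.98 = 105.4 µg/L.

105 µg/L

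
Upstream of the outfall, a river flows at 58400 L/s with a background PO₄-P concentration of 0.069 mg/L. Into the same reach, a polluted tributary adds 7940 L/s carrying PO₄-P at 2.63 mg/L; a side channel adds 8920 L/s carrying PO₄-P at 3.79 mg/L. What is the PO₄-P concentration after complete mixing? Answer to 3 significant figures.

0.780 mg/L

Flow-weighted average: C = (58400·0.06900 + 7940·2.630 + 8920·3.790) / 75260 = 58720/75260 = 0.7802 mg/L.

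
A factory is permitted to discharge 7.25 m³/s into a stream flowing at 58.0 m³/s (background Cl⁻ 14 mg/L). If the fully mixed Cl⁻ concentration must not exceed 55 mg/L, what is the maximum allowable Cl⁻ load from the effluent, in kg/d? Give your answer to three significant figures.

Mass balance at the limit: 58.00·14.00 + 7.250·Cₑ = 65.25·55 → Cₑ = 383.0 mg/L.
Load = 7.250 m³/s × 383.0 g/m³ × 86 400 s/d = 239900 kg/d.

240000 kg/d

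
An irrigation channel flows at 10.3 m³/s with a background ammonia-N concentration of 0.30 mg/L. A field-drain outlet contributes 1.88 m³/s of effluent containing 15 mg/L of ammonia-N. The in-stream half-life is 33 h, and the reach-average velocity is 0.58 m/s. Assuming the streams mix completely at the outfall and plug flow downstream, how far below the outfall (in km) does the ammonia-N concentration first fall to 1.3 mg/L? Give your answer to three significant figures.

Mixed concentration C = ΣQC/ΣQ = (10.30·0.3000 + 1.880·15.00) / 12.18 = 31.29/12.18 = 2.569 mg/L.
Half-life 33 h → k = ln 2 / 33 = 0.02100 h⁻¹ = 0.5041 d⁻¹.
Set 2.569·exp(−k·t) = 1.3 → t = ln(2.569/1.3)/k = 116700 s = 32.43 h.
Distance = v·t = 0.58·116700 = 67710 m = 67.71 km.

67.7 km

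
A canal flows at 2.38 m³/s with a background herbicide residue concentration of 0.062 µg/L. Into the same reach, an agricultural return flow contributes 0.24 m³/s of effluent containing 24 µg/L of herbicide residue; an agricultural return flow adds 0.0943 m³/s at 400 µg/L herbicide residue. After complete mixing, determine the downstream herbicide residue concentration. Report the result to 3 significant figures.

16.1 µg/L

Mass balance: C = (2.380·0.06200 + 0.2400·24.00 + 0.09430·400.0) / 2.714 = 43.63/2.714 = 16.07 µg/L.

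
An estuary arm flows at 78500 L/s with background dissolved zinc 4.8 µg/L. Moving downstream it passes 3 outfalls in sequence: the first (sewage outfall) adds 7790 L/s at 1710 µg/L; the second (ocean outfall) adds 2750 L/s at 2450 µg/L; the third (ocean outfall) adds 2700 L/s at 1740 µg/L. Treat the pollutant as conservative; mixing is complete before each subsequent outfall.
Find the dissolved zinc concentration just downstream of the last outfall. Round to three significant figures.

Below outfall 1: Q → 86290 L/s, C = (78500·4.800 + 7790·1710)/86290 = 158.7 µg/L.
Below outfall 2: Q → 89040 L/s, C = (86290·158.7 + 2750·2450)/89040 = 229.5 µg/L.
Below outfall 3: Q → 91740 L/s, C = (89040·229.5 + 2700·1740)/91740 = 274.0 µg/L.

274 µg/L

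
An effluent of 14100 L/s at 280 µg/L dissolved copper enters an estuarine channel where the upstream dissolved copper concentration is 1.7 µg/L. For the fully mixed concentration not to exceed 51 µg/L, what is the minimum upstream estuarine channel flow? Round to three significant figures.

Set C_mix = 51: (Q·1.700 + 14100·280.0) / (Q + 14100) = 51
→ Q = 14100·(280.0 − 51)/(51 − 1.700) = 65490 L/s.

65500 L/s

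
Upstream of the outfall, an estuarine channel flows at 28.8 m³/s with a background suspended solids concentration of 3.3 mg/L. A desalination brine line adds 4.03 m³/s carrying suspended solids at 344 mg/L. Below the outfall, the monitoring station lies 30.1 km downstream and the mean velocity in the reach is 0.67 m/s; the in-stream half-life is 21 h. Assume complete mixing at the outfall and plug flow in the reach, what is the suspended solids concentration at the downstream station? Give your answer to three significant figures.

29.9 mg/L

Flow-weighted average: C = (28.80·3.300 + 4.030·344.0) / 32.83 = 1481/32.83 = 45.12 mg/L.
Travel time t = 30.1·1000 / 0.67 = 44930 s = 12.48 h.
Half-life 21 h → k = ln 2 / 21 = 0.03301 h⁻¹ = 0.7922 d⁻¹.
Decay over the reach: 45.12·exp(−kt) = 45.12·0.6624 = 29.89 mg/L.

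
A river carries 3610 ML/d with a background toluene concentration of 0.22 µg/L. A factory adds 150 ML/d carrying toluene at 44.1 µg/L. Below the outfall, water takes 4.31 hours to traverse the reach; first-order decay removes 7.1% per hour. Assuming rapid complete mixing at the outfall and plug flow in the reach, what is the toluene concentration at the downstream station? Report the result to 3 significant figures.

Mixed concentration C = ΣQC/ΣQ = (3610·0.2200 + 150.0·44.10) / 3760 = 7409/3760 = 1.971 µg/L.
7.1%/h lost → k = −ln(1 − 0.071) = 0.07365 h⁻¹.
Decay over the reach: 1.971·exp(−kt) = 1.971·0.7280 = 1.435 µg/L.

1.43 µg/L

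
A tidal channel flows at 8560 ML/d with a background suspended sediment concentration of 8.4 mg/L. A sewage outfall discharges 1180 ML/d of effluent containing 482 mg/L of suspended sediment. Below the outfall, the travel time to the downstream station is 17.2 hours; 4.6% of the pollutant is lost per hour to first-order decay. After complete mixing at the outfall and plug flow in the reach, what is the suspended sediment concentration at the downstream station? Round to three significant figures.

29.3 mg/L

Flow-weighted average: C = (8560·8.400 + 1180·482.0) / 9740 = 640700/9740 = 65.78 mg/L.
4.6%/h lost → k = −ln(1 − 0.046) = 0.04709 h⁻¹.
Applying C = C₀e^(−kt): 65.78 × 0.4449 = 29.26 mg/L.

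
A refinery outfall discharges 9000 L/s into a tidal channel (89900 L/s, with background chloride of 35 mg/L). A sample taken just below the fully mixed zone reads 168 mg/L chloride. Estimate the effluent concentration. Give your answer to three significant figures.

Mass balance: 89900·35.00 + 9000·Cₑ = 98900·168.0
→ Cₑ = (98900·168.0 − 89900·35.00) / 9000 = 1497 mg/L.

1500 mg/L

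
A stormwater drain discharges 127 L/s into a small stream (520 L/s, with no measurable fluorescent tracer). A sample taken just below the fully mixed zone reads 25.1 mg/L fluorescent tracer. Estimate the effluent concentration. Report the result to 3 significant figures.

128 mg/L

Mass balance: 520.0·0 + 127.0·Cₑ = 647.0·25.10
→ Cₑ = (647.0·25.10 − 520.0·0) / 127.0 = 127.9 mg/L.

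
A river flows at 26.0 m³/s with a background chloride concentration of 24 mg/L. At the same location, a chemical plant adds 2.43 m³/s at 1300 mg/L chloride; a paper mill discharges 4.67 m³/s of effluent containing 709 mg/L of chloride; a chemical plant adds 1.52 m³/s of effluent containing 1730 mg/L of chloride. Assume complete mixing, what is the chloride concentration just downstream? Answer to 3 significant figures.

Conservation of mass: C = (26.00·24.00 + 2.430·1300 + 4.670·709.0 + 1.520·1730) / 34.62 = 9724/34.62 = 280.9 mg/L.

281 mg/L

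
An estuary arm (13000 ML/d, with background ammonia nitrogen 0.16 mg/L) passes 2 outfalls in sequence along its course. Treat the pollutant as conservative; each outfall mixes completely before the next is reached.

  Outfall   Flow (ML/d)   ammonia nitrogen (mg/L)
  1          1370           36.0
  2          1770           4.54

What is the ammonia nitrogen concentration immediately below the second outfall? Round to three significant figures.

Outfall 1: combined Q = 14370 ML/d; C = (13000·0.1600 + 1370·36.00)/14370 = 3.577 mg/L.
Outfall 2: combined Q = 16140 ML/d; C = (14370·3.577 + 1770·4.540)/16140 = 3.683 mg/L.

3.68 mg/L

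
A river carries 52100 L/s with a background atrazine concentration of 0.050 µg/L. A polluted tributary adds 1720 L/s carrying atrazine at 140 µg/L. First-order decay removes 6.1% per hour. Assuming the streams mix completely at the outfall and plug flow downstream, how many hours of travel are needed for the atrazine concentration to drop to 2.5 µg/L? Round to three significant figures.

Mixed concentration C = ΣQC/ΣQ = (52100·0.05000 + 1720·140.0) / 53820 = 243400/53820 = 4.523 µg/L.
6.1%/h lost → k = −ln(1 − 0.061) = 0.06294 h⁻¹.
4.523·exp(−k·t) = 2.5 → t = ln(4.523/2.5)/k = 33910 s = 9.418 h.

9.42 h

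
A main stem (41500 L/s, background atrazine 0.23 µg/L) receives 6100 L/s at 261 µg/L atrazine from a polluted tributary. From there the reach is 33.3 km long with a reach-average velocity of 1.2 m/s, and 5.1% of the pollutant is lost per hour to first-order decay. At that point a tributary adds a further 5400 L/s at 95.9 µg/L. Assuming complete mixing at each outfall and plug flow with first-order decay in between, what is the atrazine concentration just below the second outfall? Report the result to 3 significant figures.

30.0 µg/L

Mixed concentration C = ΣQC/ΣQ = (41500·0.2300 + 6100·261.0) / 47600 = 1602000/47600 = 33.65 µg/L; combined flow 47600 L/s.
Travel time t = 33.3·1000 / 1.2 = 27750 s = 7.708 h.
5.1%/h lost → k = −ln(1 − 0.051) = 0.05235 h⁻¹.
After decay, C = 33.65 × e^(−kt) = 33.65 × 0.6680 = 22.48 µg/L.
Second outfall: C = (47600·22.48 + 5400·95.90)/53000 = 29.96 µg/L.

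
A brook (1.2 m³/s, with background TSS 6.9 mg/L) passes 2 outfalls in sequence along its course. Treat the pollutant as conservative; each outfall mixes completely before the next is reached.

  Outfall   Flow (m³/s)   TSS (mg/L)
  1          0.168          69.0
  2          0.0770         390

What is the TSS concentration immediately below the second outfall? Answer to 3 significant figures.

34.5 mg/L

Outfall 1: combined Q = 1.368 m³/s; C = (1.200·6.900 + 0.1680·69.00)/1.368 = 14.53 mg/L.
Outfall 2: combined Q = 1.445 m³/s; C = (1.368·14.53 + 0.07700·390.0)/1.445 = 34.53 mg/L.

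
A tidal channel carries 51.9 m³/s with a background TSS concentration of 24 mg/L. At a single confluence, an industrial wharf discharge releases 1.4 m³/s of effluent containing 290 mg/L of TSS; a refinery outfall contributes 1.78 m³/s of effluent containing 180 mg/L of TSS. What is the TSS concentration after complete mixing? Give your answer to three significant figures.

Mass balance: C = (51.90·24.00 + 1.400·290.0 + 1.780·180.0) / 55.08 = 1972/55.08 = 35.80 mg/L.

35.8 mg/L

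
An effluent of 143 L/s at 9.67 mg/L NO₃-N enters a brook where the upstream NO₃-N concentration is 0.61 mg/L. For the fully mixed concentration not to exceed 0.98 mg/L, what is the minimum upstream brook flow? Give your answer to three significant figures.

3360 L/s

Set C_mix = 0.98: (Q·0.6100 + 143.0·9.670) / (Q + 143.0) = 0.98
→ Q = 143.0·(9.670 − 0.98)/(0.98 − 0.6100) = 3359 L/s.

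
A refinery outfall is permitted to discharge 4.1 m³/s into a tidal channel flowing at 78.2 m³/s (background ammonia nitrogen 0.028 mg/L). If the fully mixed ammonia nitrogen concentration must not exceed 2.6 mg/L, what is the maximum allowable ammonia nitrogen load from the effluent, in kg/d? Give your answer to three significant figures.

18300 kg/d

Mass balance at the limit: 78.20·0.02800 + 4.100·Cₑ = 82.30·2.6 → Cₑ = 51.66 mg/L.
Load = 4.100 m³/s × 51.66 g/m³ × 86 400 s/d = 18300 kg/d.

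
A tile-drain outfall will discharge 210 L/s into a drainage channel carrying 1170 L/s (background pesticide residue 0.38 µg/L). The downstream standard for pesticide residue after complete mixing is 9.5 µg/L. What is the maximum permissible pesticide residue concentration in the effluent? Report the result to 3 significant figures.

At the limit, (Qr·Cr + Qe·Cₑ)/(Qr + Qe) = 9.5:
Cₑ = (1380·9.5 − 1170·0.3800) / 210.0 = 60.31 µg/L.

60.3 µg/L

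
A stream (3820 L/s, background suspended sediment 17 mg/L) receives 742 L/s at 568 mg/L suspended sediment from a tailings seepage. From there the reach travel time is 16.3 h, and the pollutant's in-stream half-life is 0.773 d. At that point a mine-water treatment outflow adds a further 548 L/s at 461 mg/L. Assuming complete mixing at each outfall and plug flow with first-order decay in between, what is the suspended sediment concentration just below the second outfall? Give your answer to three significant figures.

101 mg/L

Mixed concentration C = ΣQC/ΣQ = (3820·17.00 + 742.0·568.0) / 4562 = 486400/4562 = 106.6 mg/L; combined flow 4562 L/s.
Half-life 0.773 d → k = ln 2 / 0.773 = 0.8967 d⁻¹.
After decay, C = 106.6 × e^(−kt) = 106.6 × 0.5439 = 57.99 mg/L.
At the second outfall, C = (4562·57.99 + 548.0·461.0) / (4562 + 548.0) = 101.2 mg/L.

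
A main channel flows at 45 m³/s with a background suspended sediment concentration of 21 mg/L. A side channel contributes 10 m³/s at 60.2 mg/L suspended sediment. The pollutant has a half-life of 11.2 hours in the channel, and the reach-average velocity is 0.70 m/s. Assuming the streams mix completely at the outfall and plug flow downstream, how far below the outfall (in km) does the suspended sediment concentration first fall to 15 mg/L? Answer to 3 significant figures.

25.6 km

Mass balance: C = (45.00·21.00 + 10.00·60.20) / 55.00 = 1547/55.00 = 28.13 mg/L.
Half-life 11.2 h → k = ln 2 / 11.2 = 0.06189 h⁻¹ = 1.485 d⁻¹.
Set 28.13·exp(−k·t) = 15 → t = ln(28.13/15)/k = 36570 s = 10.16 h.
Distance = v·t = 0.70·36570 = 25600 m = 25.60 km.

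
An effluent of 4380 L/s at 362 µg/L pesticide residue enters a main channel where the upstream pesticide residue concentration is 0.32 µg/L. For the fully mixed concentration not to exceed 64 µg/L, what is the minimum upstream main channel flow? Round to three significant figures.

Set C_mix = 64: (Q·0.3200 + 4380·362.0) / (Q + 4380) = 64
→ Q = 4380·(362.0 − 64)/(64 − 0.3200) = 20500 L/s.

20500 L/s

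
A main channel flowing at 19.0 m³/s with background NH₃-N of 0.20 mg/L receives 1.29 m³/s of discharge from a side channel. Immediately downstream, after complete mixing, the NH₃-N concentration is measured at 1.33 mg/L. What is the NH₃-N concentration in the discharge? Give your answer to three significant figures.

Mass balance: 19.00·0.2000 + 1.290·Cₑ = 20.29·1.330
→ Cₑ = (20.29·1.330 − 19.00·0.2000) / 1.290 = 17.97 mg/L.

18.0 mg/L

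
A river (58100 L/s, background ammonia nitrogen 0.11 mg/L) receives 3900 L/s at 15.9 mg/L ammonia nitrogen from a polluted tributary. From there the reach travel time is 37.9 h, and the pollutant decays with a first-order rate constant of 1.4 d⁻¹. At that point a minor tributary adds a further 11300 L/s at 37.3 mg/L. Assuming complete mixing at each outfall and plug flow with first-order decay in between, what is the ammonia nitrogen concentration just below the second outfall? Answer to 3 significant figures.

5.85 mg/L

Mixed concentration C = ΣQC/ΣQ = (58100·0.1100 + 3900·15.90) / 62000 = 68400/62000 = 1.103 mg/L; combined flow 62000 L/s.
Applying C = C₀e^(−kt): 1.103 × 0.1096 = 0.1209 mg/L.
Second outfall: C = (62000·0.1209 + 11300·37.30)/73300 = 5.852 mg/L.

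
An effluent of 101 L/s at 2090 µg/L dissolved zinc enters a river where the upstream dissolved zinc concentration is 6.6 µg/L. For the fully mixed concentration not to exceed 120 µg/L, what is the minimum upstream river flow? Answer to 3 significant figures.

1750 L/s

Set C_mix = 120: (Q·6.600 + 101.0·2090) / (Q + 101.0) = 120
→ Q = 101.0·(2090 − 120)/(120 − 6.600) = 1755 L/s.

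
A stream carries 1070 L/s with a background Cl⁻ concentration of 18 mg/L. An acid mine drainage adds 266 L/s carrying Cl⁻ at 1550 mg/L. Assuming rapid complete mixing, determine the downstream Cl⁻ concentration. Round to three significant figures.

Conservation of mass: C = (1070·18.00 + 266.0·1550) / 1336 = 431600/1336 = 323.0 mg/L.

323 mg/L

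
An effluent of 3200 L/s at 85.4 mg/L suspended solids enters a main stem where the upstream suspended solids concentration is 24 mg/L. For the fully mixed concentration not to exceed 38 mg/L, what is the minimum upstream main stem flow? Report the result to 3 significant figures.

10800 L/s

Set C_mix = 38: (Q·24.00 + 3200·85.40) / (Q + 3200) = 38
→ Q = 3200·(85.40 − 38)/(38 − 24.00) = 10830 L/s.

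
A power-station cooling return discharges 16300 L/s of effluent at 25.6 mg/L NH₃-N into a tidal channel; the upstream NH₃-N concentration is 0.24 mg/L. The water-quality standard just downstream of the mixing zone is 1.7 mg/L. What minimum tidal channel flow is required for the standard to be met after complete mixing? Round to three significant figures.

Set C_mix = 1.7: (Q·0.2400 + 16300·25.60) / (Q + 16300) = 1.7
→ Q = 16300·(25.60 − 1.7)/(1.7 − 0.2400) = 266800 L/s.

267000 L/s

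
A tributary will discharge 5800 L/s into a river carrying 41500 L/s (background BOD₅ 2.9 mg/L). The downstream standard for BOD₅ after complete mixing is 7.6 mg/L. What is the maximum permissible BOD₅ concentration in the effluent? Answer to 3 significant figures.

At the limit, (Qr·Cr + Qe·Cₑ)/(Qr + Qe) = 7.6:
Cₑ = (47300·7.6 − 41500·2.900) / 5800 = 41.23 mg/L.

41.2 mg/L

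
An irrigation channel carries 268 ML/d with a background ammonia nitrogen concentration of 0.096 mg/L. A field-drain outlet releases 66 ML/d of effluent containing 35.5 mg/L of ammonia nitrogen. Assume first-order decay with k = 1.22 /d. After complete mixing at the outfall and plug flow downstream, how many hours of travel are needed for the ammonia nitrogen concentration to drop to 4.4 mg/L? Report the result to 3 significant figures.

Conservation of mass: C = (268.0·0.09600 + 66.00·35.50) / 334.0 = 2369/334.0 = 7.092 mg/L.
7.092·exp(−k·t) = 4.4 → t = ln(7.092/4.4)/k = 33810 s = 9.391 h.

9.39 h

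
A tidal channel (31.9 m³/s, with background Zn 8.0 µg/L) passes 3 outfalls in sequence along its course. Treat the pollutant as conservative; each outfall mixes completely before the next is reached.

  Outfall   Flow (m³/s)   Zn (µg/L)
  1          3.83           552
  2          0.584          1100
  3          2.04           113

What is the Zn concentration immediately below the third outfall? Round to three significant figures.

Below outfall 1: Q → 35.73 m³/s, C = (31.90·8.000 + 3.830·552.0)/35.73 = 66.31 µg/L.
Below outfall 2: Q → 36.31 m³/s, C = (35.73·66.31 + 0.5840·1100)/36.31 = 82.94 µg/L.
Below outfall 3: Q → 38.35 m³/s, C = (36.31·82.94 + 2.040·113.0)/38.35 = 84.54 µg/L.

84.5 µg/L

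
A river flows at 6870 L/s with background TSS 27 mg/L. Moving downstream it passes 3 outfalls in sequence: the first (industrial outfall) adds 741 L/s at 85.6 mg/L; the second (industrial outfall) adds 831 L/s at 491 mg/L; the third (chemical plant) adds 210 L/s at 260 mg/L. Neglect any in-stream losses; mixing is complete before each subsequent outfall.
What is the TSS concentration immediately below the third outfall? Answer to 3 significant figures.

82.2 mg/L

Below outfall 1: Q → 7611 L/s, C = (6870·27.00 + 741.0·85.60)/7611 = 32.71 mg/L.
Below outfall 2: Q → 8442 L/s, C = (7611·32.71 + 831.0·491.0)/8442 = 77.82 mg/L.
Below outfall 3: Q → 8652 L/s, C = (8442·77.82 + 210.0·260.0)/8652 = 82.24 mg/L.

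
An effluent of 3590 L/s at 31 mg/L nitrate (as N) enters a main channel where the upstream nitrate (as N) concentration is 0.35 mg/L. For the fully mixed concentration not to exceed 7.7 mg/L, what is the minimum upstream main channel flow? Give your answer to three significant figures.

11400 L/s

Set C_mix = 7.7: (Q·0.3500 + 3590·31.00) / (Q + 3590) = 7.7
→ Q = 3590·(31.00 − 7.7)/(7.7 − 0.3500) = 11380 L/s.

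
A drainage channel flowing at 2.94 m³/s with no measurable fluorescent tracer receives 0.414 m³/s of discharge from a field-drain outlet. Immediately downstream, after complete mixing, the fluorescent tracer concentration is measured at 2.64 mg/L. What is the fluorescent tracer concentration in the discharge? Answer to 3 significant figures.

21.4 mg/L

Mass balance: 2.940·0 + 0.4140·Cₑ = 3.354·2.640
→ Cₑ = (3.354·2.640 − 2.940·0) / 0.4140 = 21.39 mg/L.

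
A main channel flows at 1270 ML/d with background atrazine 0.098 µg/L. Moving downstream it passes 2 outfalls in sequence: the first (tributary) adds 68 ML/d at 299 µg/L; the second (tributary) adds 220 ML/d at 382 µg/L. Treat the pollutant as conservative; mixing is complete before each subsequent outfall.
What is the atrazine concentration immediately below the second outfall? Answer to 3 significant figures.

After outfall 1: Q = 1270 + 68.00 = 1338 ML/d; C = (1270·0.09800 + 68.00·299.0)/1338 = 15.29 µg/L.
After outfall 2: Q = 1338 + 220.0 = 1558 ML/d; C = (1338·15.29 + 220.0·382.0)/1558 = 67.07 µg/L.

67.1 µg/L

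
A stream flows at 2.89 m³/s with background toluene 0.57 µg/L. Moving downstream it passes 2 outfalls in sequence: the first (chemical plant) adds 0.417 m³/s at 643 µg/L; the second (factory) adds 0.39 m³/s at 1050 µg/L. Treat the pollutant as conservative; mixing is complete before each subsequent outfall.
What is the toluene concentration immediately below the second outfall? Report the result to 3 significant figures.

184 µg/L

Outfall 1: combined Q = 3.307 m³/s; C = (2.890·0.5700 + 0.4170·643.0)/3.307 = 81.58 µg/L.
Outfall 2: combined Q = 3.697 m³/s; C = (3.307·81.58 + 0.3900·1050)/3.697 = 183.7 µg/L.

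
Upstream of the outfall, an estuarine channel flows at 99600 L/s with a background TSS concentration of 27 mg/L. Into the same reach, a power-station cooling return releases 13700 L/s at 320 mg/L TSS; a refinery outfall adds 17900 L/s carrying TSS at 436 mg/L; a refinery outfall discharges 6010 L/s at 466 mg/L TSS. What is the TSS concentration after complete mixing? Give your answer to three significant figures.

129 mg/L

Mass balance: C = (99600·27.00 + 13700·320.0 + 17900·436.0 + 6010·466.0) / 137200 = 17680000/137200 = 128.8 mg/L.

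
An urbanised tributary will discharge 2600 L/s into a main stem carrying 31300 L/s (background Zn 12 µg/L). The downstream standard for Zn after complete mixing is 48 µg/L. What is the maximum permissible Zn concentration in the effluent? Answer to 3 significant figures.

481 µg/L

At the limit, (Qr·Cr + Qe·Cₑ)/(Qr + Qe) = 48:
Cₑ = (33900·48 − 31300·12.00) / 2600 = 481.4 µg/L.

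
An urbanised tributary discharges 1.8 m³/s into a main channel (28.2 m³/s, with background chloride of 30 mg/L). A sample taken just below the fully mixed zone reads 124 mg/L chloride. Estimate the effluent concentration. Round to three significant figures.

Mass balance: 28.20·30.00 + 1.800·Cₑ = 30.00·124.0
→ Cₑ = (30.00·124.0 − 28.20·30.00) / 1.800 = 1597 mg/L.

1600 mg/L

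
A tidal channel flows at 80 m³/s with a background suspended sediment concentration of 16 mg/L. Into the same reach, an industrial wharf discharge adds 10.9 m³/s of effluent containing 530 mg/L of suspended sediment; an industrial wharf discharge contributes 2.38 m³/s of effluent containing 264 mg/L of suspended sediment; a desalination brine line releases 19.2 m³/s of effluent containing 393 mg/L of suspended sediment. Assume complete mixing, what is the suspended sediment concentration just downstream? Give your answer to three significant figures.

135 mg/L

Mass balance: C = (80.00·16.00 + 10.90·530.0 + 2.380·264.0 + 19.20·393.0) / 112.5 = 15230/112.5 = 135.4 mg/L.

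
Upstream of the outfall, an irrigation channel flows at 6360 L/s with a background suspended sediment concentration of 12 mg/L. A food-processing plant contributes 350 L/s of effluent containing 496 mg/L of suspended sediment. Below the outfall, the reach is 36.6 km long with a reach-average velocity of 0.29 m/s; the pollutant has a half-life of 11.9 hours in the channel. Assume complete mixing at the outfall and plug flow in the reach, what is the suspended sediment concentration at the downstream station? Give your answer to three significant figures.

Mixed concentration C = ΣQC/ΣQ = (6360·12.00 + 350.0·496.0) / 6710 = 249900/6710 = 37.25 mg/L.
Travel time t = 36.6·1000 / 0.29 = 126200 s = 35.06 h.
Half-life 11.9 h → k = ln 2 / 11.9 = 0.05825 h⁻¹ = 1.398 d⁻¹.
Applying C = C₀e^(−kt): 37.25 × 0.1298 = 4.833 mg/L.

4.83 mg/L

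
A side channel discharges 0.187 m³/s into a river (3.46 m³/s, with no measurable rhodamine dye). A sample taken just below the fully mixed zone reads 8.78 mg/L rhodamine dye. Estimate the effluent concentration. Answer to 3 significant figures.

Mass balance: 3.460·0 + 0.1870·Cₑ = 3.647·8.780
→ Cₑ = (3.647·8.780 − 3.460·0) / 0.1870 = 171.2 mg/L.

171 mg/L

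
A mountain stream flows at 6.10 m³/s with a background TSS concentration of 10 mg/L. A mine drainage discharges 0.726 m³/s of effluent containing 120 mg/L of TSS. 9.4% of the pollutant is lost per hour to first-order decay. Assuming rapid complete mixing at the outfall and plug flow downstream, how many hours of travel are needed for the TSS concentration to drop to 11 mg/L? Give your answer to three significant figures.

Mixed concentration C = ΣQC/ΣQ = (6.100·10.00 + 0.7260·120.0) / 6.826 = 148.1/6.826 = 21.70 mg/L.
9.4%/h lost → k = −ln(1 − 0.094) = 0.09872 h⁻¹.
21.70·exp(−k·t) = 11 → t = ln(21.70/11)/k = 24780 s = 6.882 h.

6.88 h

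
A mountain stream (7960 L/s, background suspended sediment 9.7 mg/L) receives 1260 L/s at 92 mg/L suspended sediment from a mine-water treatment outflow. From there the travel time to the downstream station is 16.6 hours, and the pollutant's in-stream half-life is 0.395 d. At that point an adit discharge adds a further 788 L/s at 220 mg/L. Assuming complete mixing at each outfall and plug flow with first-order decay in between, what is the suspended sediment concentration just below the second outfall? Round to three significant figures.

Flow-weighted average: C = (7960·9.700 + 1260·92.00) / 9220 = 193100/9220 = 20.95 mg/L; combined flow 9220 L/s.
Half-life 0.395 d → k = ln 2 / 0.395 = 1.755 d⁻¹.
First-order decay: C = 20.95·exp(−k·t) = 20.95·0.2971 = 6.223 mg/L.
Second outfall: C = (9220·6.223 + 788.0·220.0)/10010 = 23.06 mg/L.

23.1 mg/L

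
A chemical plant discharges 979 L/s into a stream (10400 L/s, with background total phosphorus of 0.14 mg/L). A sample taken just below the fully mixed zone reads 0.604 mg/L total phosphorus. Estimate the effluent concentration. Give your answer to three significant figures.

Mass balance: 10400·0.1400 + 979.0·Cₑ = 11380·0.6040
→ Cₑ = (11380·0.6040 − 10400·0.1400) / 979.0 = 5.533 mg/L.

5.53 mg/L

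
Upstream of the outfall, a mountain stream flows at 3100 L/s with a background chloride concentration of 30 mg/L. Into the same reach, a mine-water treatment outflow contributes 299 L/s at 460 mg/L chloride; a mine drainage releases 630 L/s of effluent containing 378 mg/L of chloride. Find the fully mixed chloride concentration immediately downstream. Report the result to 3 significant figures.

116 mg/L

After mixing, C = (3100·30.00 + 299.0·460.0 + 630.0·378.0) / 4029 = 468700/4029 = 116.3 mg/L.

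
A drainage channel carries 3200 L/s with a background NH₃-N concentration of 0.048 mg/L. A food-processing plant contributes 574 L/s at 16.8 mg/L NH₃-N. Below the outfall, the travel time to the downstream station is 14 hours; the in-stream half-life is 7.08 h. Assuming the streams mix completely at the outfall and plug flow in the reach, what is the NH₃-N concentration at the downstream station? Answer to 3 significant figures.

0.659 mg/L

Mass balance: C = (3200·0.04800 + 574.0·16.80) / 3774 = 9797/3774 = 2.596 mg/L.
Half-life 7.08 h → k = ln 2 / 7.08 = 0.09790 h⁻¹ = 2.350 d⁻¹.
First-order decay: C = 2.596·exp(−k·t) = 2.596·0.2539 = 0.6592 mg/L.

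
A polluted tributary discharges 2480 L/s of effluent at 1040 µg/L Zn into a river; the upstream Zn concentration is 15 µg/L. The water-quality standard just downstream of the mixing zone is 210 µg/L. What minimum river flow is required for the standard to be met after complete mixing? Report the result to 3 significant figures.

10600 L/s

Set C_mix = 210: (Q·15.00 + 2480·1040) / (Q + 2480) = 210
→ Q = 2480·(1040 − 210)/(210 − 15.00) = 10560 L/s.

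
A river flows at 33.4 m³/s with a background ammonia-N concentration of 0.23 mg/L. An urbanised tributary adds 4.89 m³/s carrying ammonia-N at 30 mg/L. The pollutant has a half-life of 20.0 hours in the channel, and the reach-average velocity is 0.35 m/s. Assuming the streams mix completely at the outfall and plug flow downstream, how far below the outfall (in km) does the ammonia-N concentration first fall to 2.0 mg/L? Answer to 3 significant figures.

25.5 km

Flow-weighted average: C = (33.40·0.2300 + 4.890·30.00) / 38.29 = 154.4/38.29 = 4.032 mg/L.
Half-life 20.0 h → k = ln 2 / 20.0 = 0.03466 h⁻¹ = 0.8318 d⁻¹.
Set 4.032·exp(−k·t) = 2.0 → t = ln(4.032/2.0)/k = 72830 s = 20.23 h.
Distance = v·t = 0.35·72830 = 25490 m = 25.49 km.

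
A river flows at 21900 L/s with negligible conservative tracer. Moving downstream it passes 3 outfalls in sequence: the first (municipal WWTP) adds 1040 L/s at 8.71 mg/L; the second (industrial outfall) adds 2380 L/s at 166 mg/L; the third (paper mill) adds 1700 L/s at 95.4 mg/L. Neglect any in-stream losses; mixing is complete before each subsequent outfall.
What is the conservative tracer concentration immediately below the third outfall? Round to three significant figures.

21.0 mg/L

After outfall 1: Q = 21900 + 1040 = 22940 L/s; C = (21900·0 + 1040·8.710)/22940 = 0.3949 mg/L.
After outfall 2: Q = 22940 + 2380 = 25320 L/s; C = (22940·0.3949 + 2380·166.0)/25320 = 15.96 mg/L.
After outfall 3: Q = 25320 + 1700 = 27020 L/s; C = (25320·15.96 + 1700·95.40)/27020 = 20.96 mg/L.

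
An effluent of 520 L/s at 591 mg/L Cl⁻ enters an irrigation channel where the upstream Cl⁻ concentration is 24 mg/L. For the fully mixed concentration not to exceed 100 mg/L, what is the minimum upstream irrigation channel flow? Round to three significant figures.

3360 L/s

Set C_mix = 100: (Q·24.00 + 520.0·591.0) / (Q + 520.0) = 100
→ Q = 520.0·(591.0 − 100)/(100 − 24.00) = 3359 L/s.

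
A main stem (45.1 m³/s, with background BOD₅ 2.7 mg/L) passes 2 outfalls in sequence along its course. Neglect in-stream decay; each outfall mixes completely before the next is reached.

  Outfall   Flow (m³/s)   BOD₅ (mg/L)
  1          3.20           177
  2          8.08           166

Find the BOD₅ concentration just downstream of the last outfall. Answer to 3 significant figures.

36.0 mg/L

Outfall 1: combined Q = 48.30 m³/s; C = (45.10·2.700 + 3.200·177.0)/48.30 = 14.25 mg/L.
Outfall 2: combined Q = 56.38 m³/s; C = (48.30·14.25 + 8.080·166.0)/56.38 = 36.00 mg/L.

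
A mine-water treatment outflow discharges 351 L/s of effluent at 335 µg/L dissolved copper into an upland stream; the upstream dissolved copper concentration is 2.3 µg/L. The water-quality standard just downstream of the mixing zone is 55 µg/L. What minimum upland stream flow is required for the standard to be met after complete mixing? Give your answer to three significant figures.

1860 L/s

Set C_mix = 55: (Q·2.300 + 351.0·335.0) / (Q + 351.0) = 55
→ Q = 351.0·(335.0 − 55)/(55 − 2.300) = 1865 L/s.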